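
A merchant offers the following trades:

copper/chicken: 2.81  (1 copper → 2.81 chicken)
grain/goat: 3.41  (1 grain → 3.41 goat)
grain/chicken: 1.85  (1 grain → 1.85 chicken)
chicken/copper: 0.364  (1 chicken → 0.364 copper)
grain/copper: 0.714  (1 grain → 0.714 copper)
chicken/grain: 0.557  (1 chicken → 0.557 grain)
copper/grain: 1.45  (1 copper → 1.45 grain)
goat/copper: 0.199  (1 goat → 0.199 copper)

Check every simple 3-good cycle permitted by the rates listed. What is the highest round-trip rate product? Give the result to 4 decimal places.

1.1175

chicken→grain→copper→chicken: 0.557 × 0.714 × 2.81 = 1.11753
goat→copper→grain→goat: 0.199 × 1.45 × 3.41 = 0.98396
chicken→copper→grain→chicken: 0.364 × 1.45 × 1.85 = 0.97643
Maximum is chicken→grain→copper→chicken at 1.1175; arbitrage exists.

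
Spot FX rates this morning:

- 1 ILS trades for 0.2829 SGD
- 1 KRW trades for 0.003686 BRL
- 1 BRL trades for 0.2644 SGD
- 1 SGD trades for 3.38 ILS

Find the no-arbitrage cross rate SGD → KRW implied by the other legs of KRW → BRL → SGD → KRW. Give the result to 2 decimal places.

Known legs of the cycle: 0.003686 × 0.2644 = 0.0009745784
For no arbitrage the full-cycle product must be 1, so the missing rate is 1 / 0.0009745784 ≈ 1026.0847.

1026.08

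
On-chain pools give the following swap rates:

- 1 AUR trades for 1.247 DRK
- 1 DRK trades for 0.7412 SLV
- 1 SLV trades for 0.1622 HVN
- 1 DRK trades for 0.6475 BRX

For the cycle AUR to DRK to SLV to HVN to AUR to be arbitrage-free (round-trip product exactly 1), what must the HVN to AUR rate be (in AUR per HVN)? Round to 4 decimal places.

6.6703

Known legs of the cycle: 1.247 × 0.7412 × 0.1622 = 0.14991763208
For no arbitrage the full-cycle product must be 1, so the missing rate is 1 / 0.14991763208 ≈ 6.670329.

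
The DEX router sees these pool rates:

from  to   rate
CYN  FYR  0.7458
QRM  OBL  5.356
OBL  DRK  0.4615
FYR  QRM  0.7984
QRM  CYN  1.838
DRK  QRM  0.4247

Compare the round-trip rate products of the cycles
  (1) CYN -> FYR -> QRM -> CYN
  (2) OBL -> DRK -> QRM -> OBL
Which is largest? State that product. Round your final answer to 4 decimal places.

1.0944

(1) 0.7458 × 0.7984 × 1.838 = 1.09443
(2) 0.4615 × 0.4247 × 5.356 = 1.04977
Highest is cycle (1) at 1.0944 (>1, arbitrage).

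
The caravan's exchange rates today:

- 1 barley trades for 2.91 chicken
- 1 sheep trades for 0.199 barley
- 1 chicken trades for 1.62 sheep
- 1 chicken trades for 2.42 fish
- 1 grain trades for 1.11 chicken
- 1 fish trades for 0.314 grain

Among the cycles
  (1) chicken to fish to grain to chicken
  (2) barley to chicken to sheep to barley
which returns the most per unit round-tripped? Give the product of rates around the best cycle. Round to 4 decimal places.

(1) 2.42 × 0.314 × 1.11 = 0.84347
(2) 2.91 × 1.62 × 0.199 = 0.93813
Highest is cycle (2) at 0.9381 (≤1, no arbitrage).

0.9381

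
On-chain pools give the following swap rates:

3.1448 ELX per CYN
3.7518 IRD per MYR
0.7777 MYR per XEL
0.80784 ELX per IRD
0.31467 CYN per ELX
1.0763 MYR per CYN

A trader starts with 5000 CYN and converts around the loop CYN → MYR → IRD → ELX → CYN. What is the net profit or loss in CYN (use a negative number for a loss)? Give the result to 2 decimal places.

132.44

5000 CYN × 1.0763 = 5381.5 MYR
5381.5 MYR × 3.7518 = 20190.3117 IRD
20190.3117 IRD × 0.80784 = 16310.541403728 ELX
16310.541403728 ELX × 0.31467 = 5132.43806351108976 CYN
Net change: 5132.43806351108976 − 5000 = 132.43806351108976 CYN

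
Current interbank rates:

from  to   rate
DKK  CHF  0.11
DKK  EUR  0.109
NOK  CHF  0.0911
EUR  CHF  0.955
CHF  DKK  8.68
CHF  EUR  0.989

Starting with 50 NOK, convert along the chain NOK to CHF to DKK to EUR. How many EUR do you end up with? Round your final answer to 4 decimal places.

50 NOK × 0.0911 = 4.555 CHF
4.555 CHF × 8.68 = 39.5374 DKK
39.5374 DKK × 0.109 = 4.3095766 EUR

4.3096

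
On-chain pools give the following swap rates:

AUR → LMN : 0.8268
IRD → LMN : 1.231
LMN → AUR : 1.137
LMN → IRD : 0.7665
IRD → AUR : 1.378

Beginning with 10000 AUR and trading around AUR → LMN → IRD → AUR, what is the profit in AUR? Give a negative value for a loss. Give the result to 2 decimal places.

10000 AUR × 0.8268 = 8268 LMN
8268 LMN × 0.7665 = 6337.422 IRD
6337.422 IRD × 1.378 = 8732.967516 AUR
Net change: 8732.967516 − 10000 = -1267.032484 AUR

-1267.03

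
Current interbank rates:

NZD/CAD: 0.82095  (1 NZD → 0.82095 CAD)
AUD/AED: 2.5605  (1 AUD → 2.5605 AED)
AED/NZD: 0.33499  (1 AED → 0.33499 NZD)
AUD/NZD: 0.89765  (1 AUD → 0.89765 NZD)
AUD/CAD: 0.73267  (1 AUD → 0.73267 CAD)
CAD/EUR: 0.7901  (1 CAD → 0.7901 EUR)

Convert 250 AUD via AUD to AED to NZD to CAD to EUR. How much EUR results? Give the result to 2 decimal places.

139.09

250 AUD × 2.5605 = 640.125 AED
640.125 AED × 0.33499 = 214.43547375 NZD
214.43547375 NZD × 0.82095 = 176.0408021750625 CAD
176.0408021750625 CAD × 0.7901 = 139.08983779851688125 EUR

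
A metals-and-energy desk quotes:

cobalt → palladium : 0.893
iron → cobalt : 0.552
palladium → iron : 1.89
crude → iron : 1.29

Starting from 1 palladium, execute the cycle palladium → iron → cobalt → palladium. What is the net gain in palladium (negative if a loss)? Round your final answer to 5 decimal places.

1 palladium × 1.89 = 1.89 iron
1.89 iron × 0.552 = 1.04328 cobalt
1.04328 cobalt × 0.893 = 0.93164904 palladium
Net change: 0.93164904 − 1 = -0.06835096 palladium

-0.06835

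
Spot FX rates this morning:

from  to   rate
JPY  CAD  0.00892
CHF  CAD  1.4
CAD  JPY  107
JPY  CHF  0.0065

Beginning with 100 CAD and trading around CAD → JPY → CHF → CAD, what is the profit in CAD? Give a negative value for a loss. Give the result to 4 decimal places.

100 CAD × 107 = 10700 JPY
10700 JPY × 0.0065 = 69.55 CHF
69.55 CHF × 1.4 = 97.37 CAD
Net change: 97.37 − 100 = -2.63 CAD

-2.6300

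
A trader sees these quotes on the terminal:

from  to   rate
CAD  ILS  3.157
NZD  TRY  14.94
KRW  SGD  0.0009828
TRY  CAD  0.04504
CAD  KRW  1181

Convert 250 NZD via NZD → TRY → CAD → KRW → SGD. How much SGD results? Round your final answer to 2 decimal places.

250 NZD × 14.94 = 3735 TRY
3735 TRY × 0.04504 = 168.2244 CAD
168.2244 CAD × 1181 = 198673.0164 KRW
198673.0164 KRW × 0.0009828 = 195.25584051792 SGD

195.26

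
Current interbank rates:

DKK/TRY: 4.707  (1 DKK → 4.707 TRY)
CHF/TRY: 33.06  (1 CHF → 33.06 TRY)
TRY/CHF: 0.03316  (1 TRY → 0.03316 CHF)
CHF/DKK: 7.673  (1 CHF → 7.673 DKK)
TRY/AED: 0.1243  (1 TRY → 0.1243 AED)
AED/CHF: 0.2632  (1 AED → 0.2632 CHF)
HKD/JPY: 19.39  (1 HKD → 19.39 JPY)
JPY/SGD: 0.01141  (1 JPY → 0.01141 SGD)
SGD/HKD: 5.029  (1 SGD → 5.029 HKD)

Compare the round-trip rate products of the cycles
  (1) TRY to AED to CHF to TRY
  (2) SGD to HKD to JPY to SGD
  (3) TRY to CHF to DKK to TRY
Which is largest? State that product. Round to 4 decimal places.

1.1976

(1) 0.1243 × 0.2632 × 33.06 = 1.08158
(2) 5.029 × 19.39 × 0.01141 = 1.11262
(3) 0.03316 × 7.673 × 4.707 = 1.19763
Highest is cycle (3) at 1.1976 (>1, arbitrage).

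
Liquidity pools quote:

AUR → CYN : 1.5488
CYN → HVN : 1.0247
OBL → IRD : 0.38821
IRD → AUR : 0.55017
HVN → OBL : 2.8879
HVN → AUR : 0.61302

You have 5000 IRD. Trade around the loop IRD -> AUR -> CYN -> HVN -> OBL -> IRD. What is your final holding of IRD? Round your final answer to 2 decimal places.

5000 IRD × 0.55017 = 2750.85 AUR
2750.85 AUR × 1.5488 = 4260.51648 CYN
4260.51648 CYN × 1.0247 = 4365.751237056 HVN
4365.751237056 HVN × 2.8879 = 12607.8529974940224 OBL
12607.8529974940224 OBL × 0.38821 = 4894.494612157154435904 IRD

4894.49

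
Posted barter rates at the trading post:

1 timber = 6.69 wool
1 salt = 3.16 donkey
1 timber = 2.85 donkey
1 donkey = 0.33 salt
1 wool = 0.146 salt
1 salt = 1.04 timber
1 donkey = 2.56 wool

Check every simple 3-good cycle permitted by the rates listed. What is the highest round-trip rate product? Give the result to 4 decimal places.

donkey→wool→salt→donkey: 2.56 × 0.146 × 3.16 = 1.18108
salt→timber→wool→salt: 1.04 × 6.69 × 0.146 = 1.01581
donkey→salt→timber→donkey: 0.33 × 1.04 × 2.85 = 0.97812
Maximum is donkey→wool→salt→donkey at 1.1811; arbitrage exists.

1.1811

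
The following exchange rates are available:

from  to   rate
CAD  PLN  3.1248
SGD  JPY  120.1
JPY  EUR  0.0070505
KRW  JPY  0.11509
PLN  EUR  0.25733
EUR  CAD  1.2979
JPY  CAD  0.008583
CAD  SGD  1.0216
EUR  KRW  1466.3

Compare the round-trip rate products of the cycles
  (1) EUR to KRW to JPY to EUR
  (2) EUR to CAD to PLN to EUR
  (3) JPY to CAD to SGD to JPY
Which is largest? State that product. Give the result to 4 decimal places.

1.1898

(1) 1466.3 × 0.11509 × 0.0070505 = 1.18982
(2) 1.2979 × 3.1248 × 0.25733 = 1.04365
(3) 0.008583 × 1.0216 × 120.1 = 1.05308
Highest is cycle (1) at 1.1898 (>1, arbitrage).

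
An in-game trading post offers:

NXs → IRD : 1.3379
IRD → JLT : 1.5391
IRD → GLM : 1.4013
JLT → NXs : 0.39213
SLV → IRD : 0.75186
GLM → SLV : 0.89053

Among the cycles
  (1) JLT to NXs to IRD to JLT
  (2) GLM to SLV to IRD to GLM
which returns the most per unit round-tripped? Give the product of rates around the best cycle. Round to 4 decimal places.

(1) 0.39213 × 1.3379 × 1.5391 = 0.80746
(2) 0.89053 × 0.75186 × 1.4013 = 0.93825
Highest is cycle (2) at 0.9382 (≤1, no arbitrage).

0.9382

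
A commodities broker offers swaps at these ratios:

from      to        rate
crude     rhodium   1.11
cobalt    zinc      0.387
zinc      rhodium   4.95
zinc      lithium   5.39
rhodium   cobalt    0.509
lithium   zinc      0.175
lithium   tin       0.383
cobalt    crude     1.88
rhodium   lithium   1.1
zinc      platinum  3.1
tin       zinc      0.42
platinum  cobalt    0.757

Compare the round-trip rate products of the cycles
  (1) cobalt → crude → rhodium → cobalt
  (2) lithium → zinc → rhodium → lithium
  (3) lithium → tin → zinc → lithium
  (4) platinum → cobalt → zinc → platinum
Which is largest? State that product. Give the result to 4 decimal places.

(1) 1.88 × 1.11 × 0.509 = 1.06218
(2) 0.175 × 4.95 × 1.1 = 0.95288
(3) 0.383 × 0.42 × 5.39 = 0.86704
(4) 0.757 × 0.387 × 3.1 = 0.90817
Highest is cycle (1) at 1.0622 (>1, arbitrage).

1.0622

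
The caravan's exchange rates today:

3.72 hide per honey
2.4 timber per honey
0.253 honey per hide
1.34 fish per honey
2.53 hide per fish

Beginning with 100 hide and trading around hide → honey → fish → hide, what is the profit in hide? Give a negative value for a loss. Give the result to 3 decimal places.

-14.228

100 hide × 0.253 = 25.3 honey
25.3 honey × 1.34 = 33.902 fish
33.902 fish × 2.53 = 85.77206 hide
Net change: 85.77206 − 100 = -14.22794 hide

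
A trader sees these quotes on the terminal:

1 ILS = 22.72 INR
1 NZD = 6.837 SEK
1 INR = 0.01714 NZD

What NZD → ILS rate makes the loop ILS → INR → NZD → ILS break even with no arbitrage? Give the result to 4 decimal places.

Known legs of the cycle: 22.72 × 0.01714 = 0.3894208
For no arbitrage the full-cycle product must be 1, so the missing rate is 1 / 0.3894208 ≈ 2.567916.

2.5679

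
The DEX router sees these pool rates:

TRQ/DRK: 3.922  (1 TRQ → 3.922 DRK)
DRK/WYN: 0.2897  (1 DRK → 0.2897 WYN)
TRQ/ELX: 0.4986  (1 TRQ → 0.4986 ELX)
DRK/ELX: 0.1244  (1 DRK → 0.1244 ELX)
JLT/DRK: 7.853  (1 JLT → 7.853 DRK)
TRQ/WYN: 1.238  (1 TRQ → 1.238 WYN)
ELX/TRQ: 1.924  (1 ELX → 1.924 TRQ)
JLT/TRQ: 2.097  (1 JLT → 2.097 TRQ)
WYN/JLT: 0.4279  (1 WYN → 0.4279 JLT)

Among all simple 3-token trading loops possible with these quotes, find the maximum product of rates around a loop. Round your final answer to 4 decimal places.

WYN→JLT→TRQ→WYN: 0.4279 × 2.097 × 1.238 = 1.11087
WYN→JLT→DRK→WYN: 0.4279 × 7.853 × 0.2897 = 0.97348
TRQ→DRK→ELX→TRQ: 3.922 × 0.1244 × 1.924 = 0.93871
Maximum is WYN→JLT→TRQ→WYN at 1.1109; arbitrage exists.

1.1109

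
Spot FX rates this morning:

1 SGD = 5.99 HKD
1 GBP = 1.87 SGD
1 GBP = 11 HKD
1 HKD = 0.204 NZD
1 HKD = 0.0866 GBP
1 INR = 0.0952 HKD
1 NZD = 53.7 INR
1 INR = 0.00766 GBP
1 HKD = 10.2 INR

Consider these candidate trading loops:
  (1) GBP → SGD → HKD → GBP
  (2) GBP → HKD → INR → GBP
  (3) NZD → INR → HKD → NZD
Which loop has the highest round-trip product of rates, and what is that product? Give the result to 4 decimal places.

1.0429

(1) 1.87 × 5.99 × 0.0866 = 0.97003
(2) 11 × 10.2 × 0.00766 = 0.85945
(3) 53.7 × 0.0952 × 0.204 = 1.04290
Highest is cycle (3) at 1.0429 (>1, arbitrage).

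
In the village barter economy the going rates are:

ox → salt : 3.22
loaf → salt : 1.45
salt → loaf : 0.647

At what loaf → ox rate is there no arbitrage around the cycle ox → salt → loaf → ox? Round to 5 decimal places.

Known legs of the cycle: 3.22 × 0.647 = 2.08334
For no arbitrage the full-cycle product must be 1, so the missing rate is 1 / 2.08334 ≈ 0.4799985.

0.48000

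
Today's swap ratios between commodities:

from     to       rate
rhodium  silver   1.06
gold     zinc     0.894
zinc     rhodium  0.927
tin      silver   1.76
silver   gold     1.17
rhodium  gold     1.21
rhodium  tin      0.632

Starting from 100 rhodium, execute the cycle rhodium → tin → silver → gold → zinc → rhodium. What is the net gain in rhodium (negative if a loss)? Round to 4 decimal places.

7.8532

100 rhodium × 0.632 = 63.2 tin
63.2 tin × 1.76 = 111.232 silver
111.232 silver × 1.17 = 130.14144 gold
130.14144 gold × 0.894 = 116.34644736 zinc
116.34644736 zinc × 0.927 = 107.85315670272 rhodium
Net change: 107.85315670272 − 100 = 7.85315670272 rhodium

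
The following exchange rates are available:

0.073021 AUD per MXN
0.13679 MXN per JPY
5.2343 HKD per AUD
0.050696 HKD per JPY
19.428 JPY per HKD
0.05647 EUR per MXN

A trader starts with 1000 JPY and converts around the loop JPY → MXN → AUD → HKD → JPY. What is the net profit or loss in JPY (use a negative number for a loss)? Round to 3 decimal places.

15.755

1000 JPY × 0.13679 = 136.79 MXN
136.79 MXN × 0.073021 = 9.98854259 AUD
9.98854259 AUD × 5.2343 = 52.283028478837 HKD
52.283028478837 HKD × 19.428 = 1015.754677286845236 JPY
Net change: 1015.754677286845236 − 1000 = 15.754677286845236 JPY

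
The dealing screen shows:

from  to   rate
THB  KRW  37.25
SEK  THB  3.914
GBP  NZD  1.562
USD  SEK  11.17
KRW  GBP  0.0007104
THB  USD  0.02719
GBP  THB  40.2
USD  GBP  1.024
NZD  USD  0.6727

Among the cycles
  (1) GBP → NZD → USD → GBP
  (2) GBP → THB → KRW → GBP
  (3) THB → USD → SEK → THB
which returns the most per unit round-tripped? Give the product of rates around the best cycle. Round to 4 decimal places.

1.1887

(1) 1.562 × 0.6727 × 1.024 = 1.07598
(2) 40.2 × 37.25 × 0.0007104 = 1.06379
(3) 0.02719 × 11.17 × 3.914 = 1.18873
Highest is cycle (3) at 1.1887 (>1, arbitrage).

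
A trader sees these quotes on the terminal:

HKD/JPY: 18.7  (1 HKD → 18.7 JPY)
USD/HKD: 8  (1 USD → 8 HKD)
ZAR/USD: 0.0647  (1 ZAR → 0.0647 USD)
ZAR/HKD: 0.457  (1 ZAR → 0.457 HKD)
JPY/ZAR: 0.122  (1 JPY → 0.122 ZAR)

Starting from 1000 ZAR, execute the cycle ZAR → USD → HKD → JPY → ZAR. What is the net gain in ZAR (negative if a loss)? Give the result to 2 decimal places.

180.85

1000 ZAR × 0.0647 = 64.7 USD
64.7 USD × 8 = 517.6 HKD
517.6 HKD × 18.7 = 9679.12 JPY
9679.12 JPY × 0.122 = 1180.85264 ZAR
Net change: 1180.85264 − 1000 = 180.85264 ZAR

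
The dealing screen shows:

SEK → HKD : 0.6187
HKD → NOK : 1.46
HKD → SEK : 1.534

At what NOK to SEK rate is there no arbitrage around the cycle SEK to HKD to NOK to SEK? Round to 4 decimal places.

Known legs of the cycle: 0.6187 × 1.46 = 0.903302
For no arbitrage the full-cycle product must be 1, so the missing rate is 1 / 0.903302 ≈ 1.107049.

1.1070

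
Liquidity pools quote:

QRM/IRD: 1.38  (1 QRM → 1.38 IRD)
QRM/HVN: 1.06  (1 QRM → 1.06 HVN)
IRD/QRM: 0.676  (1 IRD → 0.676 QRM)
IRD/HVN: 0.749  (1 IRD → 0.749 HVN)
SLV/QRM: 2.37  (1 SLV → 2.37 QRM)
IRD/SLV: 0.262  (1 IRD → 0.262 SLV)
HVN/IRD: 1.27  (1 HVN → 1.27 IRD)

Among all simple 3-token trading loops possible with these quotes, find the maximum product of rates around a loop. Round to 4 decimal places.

0.9100

HVN→IRD→QRM→HVN: 1.27 × 0.676 × 1.06 = 0.91003
SLV→QRM→IRD→SLV: 2.37 × 1.38 × 0.262 = 0.85690
Maximum is HVN→IRD→QRM→HVN at 0.9100; no arbitrage — every cycle loses value.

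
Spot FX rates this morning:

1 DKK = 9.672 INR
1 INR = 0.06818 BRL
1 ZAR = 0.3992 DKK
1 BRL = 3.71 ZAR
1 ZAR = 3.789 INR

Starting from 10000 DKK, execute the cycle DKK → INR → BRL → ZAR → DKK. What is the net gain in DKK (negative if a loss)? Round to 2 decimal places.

-233.53

10000 DKK × 9.672 = 96720 INR
96720 INR × 0.06818 = 6594.3696 BRL
6594.3696 BRL × 3.71 = 24465.111216 ZAR
24465.111216 ZAR × 0.3992 = 9766.4723974272 DKK
Net change: 9766.4723974272 − 10000 = -233.5276025728 DKK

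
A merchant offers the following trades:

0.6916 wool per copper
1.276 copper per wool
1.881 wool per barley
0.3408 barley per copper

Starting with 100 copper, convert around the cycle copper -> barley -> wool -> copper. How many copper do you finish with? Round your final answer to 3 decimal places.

100 copper × 0.3408 = 34.08 barley
34.08 barley × 1.881 = 64.10448 wool
64.10448 wool × 1.276 = 81.79731648 copper

81.797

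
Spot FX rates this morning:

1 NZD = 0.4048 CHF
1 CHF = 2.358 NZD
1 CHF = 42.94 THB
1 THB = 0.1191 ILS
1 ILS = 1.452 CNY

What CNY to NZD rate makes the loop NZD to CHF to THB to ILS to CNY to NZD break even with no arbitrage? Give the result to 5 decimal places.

0.33267

Known legs of the cycle: 0.4048 × 42.94 × 0.1191 × 1.452 = 3.0059442509184
For no arbitrage the full-cycle product must be 1, so the missing rate is 1 / 3.0059442509184 ≈ 0.3326742.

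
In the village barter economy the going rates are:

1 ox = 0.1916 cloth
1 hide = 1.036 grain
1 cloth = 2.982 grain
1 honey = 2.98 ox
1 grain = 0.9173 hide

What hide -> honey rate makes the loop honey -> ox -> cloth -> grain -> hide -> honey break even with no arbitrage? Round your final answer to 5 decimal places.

Known legs of the cycle: 2.98 × 0.1916 × 2.982 × 0.9173 = 1.5618193581648
For no arbitrage the full-cycle product must be 1, so the missing rate is 1 / 1.5618193581648 ≈ 0.6402789.

0.64028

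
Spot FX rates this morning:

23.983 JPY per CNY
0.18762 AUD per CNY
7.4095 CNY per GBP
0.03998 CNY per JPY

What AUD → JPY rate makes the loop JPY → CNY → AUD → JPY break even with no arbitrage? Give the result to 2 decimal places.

Known legs of the cycle: 0.03998 × 0.18762 = 0.0075010476
For no arbitrage the full-cycle product must be 1, so the missing rate is 1 / 0.0075010476 ≈ 133.3147.

133.31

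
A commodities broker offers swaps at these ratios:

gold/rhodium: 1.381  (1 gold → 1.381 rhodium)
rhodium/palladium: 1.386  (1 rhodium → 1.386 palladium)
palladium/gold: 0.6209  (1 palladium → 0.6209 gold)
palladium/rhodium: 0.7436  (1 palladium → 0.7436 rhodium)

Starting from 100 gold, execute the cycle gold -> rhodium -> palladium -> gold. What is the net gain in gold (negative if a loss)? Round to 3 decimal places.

18.844

100 gold × 1.381 = 138.1 rhodium
138.1 rhodium × 1.386 = 191.4066 palladium
191.4066 palladium × 0.6209 = 118.84435794 gold
Net change: 118.84435794 − 100 = 18.84435794 gold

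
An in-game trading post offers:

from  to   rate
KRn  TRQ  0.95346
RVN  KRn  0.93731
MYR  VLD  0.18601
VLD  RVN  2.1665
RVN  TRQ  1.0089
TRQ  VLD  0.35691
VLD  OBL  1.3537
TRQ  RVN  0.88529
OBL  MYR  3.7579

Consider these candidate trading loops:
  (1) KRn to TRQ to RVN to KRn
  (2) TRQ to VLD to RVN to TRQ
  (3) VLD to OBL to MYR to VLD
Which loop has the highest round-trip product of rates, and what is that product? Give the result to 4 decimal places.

(1) 0.95346 × 0.88529 × 0.93731 = 0.79117
(2) 0.35691 × 2.1665 × 1.0089 = 0.78013
(3) 1.3537 × 3.7579 × 0.18601 = 0.94625
Highest is cycle (3) at 0.9462 (≤1, no arbitrage).

0.9462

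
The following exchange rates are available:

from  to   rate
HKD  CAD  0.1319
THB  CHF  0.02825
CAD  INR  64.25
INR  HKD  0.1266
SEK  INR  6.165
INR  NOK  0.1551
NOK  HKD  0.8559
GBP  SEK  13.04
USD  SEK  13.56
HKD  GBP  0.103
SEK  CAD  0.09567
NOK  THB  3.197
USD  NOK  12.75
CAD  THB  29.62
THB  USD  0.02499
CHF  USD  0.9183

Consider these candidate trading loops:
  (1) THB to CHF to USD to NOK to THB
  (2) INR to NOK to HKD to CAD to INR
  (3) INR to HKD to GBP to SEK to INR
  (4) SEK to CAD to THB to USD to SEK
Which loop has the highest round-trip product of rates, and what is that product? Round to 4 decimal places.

(1) 0.02825 × 0.9183 × 12.75 × 3.197 = 1.05744
(2) 0.1551 × 0.8559 × 0.1319 × 64.25 = 1.12500
(3) 0.1266 × 0.103 × 13.04 × 6.165 = 1.04829
(4) 0.09567 × 29.62 × 0.02499 × 13.56 = 0.96026
Highest is cycle (2) at 1.1250 (>1, arbitrage).

1.1250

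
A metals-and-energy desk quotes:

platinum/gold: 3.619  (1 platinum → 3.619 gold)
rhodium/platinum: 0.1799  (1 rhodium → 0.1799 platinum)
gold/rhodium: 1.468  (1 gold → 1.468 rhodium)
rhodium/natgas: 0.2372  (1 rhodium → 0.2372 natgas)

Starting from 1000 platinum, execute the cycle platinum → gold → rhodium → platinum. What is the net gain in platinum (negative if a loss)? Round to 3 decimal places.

1000 platinum × 3.619 = 3619 gold
3619 gold × 1.468 = 5312.692 rhodium
5312.692 rhodium × 0.1799 = 955.7532908 platinum
Net change: 955.7532908 − 1000 = -44.2467092 platinum

-44.247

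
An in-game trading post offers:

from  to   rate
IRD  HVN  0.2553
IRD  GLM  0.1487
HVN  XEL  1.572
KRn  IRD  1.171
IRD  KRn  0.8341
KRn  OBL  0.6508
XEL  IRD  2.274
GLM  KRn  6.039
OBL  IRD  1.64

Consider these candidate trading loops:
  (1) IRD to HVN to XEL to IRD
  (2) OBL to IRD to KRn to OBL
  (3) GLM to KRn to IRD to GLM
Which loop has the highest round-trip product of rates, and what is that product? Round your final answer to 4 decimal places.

(1) 0.2553 × 1.572 × 2.274 = 0.91263
(2) 1.64 × 0.8341 × 0.6508 = 0.89024
(3) 6.039 × 1.171 × 0.1487 = 1.05156
Highest is cycle (3) at 1.0516 (>1, arbitrage).

1.0516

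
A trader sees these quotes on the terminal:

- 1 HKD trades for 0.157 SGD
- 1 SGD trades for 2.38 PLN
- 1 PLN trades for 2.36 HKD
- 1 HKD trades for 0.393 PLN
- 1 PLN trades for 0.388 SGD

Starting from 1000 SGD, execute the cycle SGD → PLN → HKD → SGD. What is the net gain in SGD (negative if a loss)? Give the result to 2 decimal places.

1000 SGD × 2.38 = 2380 PLN
2380 PLN × 2.36 = 5616.8 HKD
5616.8 HKD × 0.157 = 881.8376 SGD
Net change: 881.8376 − 1000 = -118.1624 SGD

-118.16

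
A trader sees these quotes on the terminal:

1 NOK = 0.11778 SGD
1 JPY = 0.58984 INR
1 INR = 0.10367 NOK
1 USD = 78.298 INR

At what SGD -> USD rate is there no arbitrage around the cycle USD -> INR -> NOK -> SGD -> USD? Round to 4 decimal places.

Known legs of the cycle: 78.298 × 0.10367 × 0.11778 = 0.9560383580748
For no arbitrage the full-cycle product must be 1, so the missing rate is 1 / 0.9560383580748 ≈ 1.045983.

1.0460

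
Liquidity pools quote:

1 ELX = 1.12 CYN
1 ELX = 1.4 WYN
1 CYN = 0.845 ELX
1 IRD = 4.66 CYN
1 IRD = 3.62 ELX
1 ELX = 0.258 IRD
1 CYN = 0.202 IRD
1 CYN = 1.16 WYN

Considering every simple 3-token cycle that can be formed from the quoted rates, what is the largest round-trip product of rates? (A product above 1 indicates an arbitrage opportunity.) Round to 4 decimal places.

1.0159

IRD→CYN→ELX→IRD: 4.66 × 0.845 × 0.258 = 1.01593
IRD→ELX→CYN→IRD: 3.62 × 1.12 × 0.202 = 0.81899
Maximum is IRD→CYN→ELX→IRD at 1.0159; arbitrage exists.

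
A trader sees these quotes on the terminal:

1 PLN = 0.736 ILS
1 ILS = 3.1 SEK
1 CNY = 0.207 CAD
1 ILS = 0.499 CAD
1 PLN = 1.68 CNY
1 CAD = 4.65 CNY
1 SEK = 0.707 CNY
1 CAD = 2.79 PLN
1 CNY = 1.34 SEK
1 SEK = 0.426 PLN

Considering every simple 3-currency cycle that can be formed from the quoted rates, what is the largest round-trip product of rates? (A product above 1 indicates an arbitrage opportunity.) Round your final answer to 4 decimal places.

1.0247

CAD→PLN→ILS→CAD: 2.79 × 0.736 × 0.499 = 1.02467
SEK→PLN→ILS→SEK: 0.426 × 0.736 × 3.1 = 0.97196
CAD→PLN→CNY→CAD: 2.79 × 1.68 × 0.207 = 0.97025
SEK→PLN→CNY→SEK: 0.426 × 1.68 × 1.34 = 0.95901
Maximum is CAD→PLN→ILS→CAD at 1.0247; arbitrage exists.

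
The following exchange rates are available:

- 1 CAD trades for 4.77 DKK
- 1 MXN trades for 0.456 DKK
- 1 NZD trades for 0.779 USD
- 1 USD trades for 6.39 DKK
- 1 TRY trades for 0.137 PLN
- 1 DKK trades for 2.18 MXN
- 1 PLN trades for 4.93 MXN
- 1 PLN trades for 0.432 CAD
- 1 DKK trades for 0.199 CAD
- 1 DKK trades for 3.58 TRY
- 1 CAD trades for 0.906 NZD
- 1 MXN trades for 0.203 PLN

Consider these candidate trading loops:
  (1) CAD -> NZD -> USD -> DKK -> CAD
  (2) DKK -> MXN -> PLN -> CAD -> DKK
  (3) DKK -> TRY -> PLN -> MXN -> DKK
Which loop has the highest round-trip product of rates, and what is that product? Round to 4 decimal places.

1.1026

(1) 0.906 × 0.779 × 6.39 × 0.199 = 0.89747
(2) 2.18 × 0.203 × 0.432 × 4.77 = 0.91192
(3) 3.58 × 0.137 × 4.93 × 0.456 = 1.10259
Highest is cycle (3) at 1.1026 (>1, arbitrage).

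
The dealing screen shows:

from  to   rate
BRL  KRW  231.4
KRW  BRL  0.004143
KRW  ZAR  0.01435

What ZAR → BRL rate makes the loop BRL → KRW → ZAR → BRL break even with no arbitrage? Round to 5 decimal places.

0.30115

Known legs of the cycle: 231.4 × 0.01435 = 3.32059
For no arbitrage the full-cycle product must be 1, so the missing rate is 1 / 3.32059 ≈ 0.3011513.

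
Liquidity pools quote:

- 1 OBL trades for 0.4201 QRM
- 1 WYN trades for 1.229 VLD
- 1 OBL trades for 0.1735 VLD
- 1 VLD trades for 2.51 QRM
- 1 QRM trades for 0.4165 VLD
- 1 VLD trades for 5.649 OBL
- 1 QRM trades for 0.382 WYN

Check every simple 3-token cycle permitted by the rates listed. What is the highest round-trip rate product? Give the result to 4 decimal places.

WYN→VLD→QRM→WYN: 1.229 × 2.51 × 0.382 = 1.17839
QRM→VLD→OBL→QRM: 0.4165 × 5.649 × 0.4201 = 0.98841
Maximum is WYN→VLD→QRM→WYN at 1.1784; arbitrage exists.

1.1784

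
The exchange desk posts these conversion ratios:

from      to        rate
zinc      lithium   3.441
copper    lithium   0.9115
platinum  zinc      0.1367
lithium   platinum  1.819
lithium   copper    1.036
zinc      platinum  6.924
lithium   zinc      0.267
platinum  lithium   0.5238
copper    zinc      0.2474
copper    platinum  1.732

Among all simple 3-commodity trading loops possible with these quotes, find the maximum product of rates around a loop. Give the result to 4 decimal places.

lithium→zinc→platinum→lithium: 0.267 × 6.924 × 0.5238 = 0.96835
lithium→copper→platinum→lithium: 1.036 × 1.732 × 0.5238 = 0.93988
lithium→copper→zinc→lithium: 1.036 × 0.2474 × 3.441 = 0.88195
lithium→platinum→zinc→lithium: 1.819 × 0.1367 × 3.441 = 0.85563
Maximum is lithium→zinc→platinum→lithium at 0.9684; no arbitrage — every cycle loses value.

0.9684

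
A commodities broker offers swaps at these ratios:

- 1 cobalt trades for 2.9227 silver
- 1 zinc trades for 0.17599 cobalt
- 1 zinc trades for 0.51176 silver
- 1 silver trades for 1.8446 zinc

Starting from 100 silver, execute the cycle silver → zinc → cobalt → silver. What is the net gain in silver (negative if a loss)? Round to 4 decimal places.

100 silver × 1.8446 = 184.46 zinc
184.46 zinc × 0.17599 = 32.4631154 cobalt
32.4631154 cobalt × 2.9227 = 94.87994737958 silver
Net change: 94.87994737958 − 100 = -5.12005262042 silver

-5.1201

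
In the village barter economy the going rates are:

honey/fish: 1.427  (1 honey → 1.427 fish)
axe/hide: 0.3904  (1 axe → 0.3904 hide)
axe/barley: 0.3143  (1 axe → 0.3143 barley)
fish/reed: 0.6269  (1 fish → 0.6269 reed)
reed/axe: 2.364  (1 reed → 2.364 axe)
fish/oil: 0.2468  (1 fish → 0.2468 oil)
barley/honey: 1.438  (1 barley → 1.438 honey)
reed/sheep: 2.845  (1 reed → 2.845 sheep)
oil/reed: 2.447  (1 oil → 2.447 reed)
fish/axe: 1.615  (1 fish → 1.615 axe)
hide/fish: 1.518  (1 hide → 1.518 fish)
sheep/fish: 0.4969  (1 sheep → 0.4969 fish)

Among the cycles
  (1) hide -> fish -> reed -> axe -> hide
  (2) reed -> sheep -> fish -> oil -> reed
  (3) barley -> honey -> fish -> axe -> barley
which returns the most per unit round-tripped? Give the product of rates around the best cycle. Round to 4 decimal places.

1.0416

(1) 1.518 × 0.6269 × 2.364 × 0.3904 = 0.87827
(2) 2.845 × 0.4969 × 0.2468 × 2.447 = 0.85375
(3) 1.438 × 1.427 × 1.615 × 0.3143 = 1.04160
Highest is cycle (3) at 1.0416 (>1, arbitrage).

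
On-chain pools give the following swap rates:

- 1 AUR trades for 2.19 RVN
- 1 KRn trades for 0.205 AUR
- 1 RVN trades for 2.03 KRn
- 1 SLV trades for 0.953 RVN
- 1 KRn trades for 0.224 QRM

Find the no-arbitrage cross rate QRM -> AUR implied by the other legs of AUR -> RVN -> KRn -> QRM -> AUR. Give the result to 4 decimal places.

1.0042

Known legs of the cycle: 2.19 × 2.03 × 0.224 = 0.9958368
For no arbitrage the full-cycle product must be 1, so the missing rate is 1 / 0.9958368 ≈ 1.004181.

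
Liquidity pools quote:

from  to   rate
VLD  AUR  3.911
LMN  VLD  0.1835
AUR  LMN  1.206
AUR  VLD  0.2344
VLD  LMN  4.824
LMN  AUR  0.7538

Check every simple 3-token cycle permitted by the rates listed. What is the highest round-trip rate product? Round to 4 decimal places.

VLD→AUR→LMN→VLD: 3.911 × 1.206 × 0.1835 = 0.86551
VLD→LMN→AUR→VLD: 4.824 × 0.7538 × 0.2344 = 0.85236
Maximum is VLD→AUR→LMN→VLD at 0.8655; no arbitrage — every cycle loses value.

0.8655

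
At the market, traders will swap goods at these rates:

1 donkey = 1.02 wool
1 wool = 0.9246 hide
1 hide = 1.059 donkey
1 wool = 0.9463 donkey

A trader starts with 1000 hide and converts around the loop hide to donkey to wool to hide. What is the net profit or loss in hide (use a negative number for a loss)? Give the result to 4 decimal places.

1000 hide × 1.059 = 1059 donkey
1059 donkey × 1.02 = 1080.18 wool
1080.18 wool × 0.9246 = 998.734428 hide
Net change: 998.734428 − 1000 = -1.265572 hide

-1.2656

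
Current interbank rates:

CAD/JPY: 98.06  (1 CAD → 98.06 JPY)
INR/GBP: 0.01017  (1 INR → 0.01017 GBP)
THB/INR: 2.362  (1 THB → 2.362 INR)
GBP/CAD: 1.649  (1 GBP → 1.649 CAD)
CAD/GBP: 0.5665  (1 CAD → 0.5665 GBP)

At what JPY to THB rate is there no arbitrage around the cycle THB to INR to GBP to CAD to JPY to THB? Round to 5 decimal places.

0.25745

Known legs of the cycle: 2.362 × 0.01017 × 1.649 × 98.06 = 3.8843055982476
For no arbitrage the full-cycle product must be 1, so the missing rate is 1 / 3.8843055982476 ≈ 0.2574463.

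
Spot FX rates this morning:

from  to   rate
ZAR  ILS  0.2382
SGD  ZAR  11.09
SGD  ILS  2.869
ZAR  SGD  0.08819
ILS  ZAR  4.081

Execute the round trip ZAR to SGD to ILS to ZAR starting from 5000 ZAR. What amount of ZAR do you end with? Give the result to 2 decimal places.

5000 ZAR × 0.08819 = 440.95 SGD
440.95 SGD × 2.869 = 1265.08555 ILS
1265.08555 ILS × 4.081 = 5162.81412955 ZAR

5162.81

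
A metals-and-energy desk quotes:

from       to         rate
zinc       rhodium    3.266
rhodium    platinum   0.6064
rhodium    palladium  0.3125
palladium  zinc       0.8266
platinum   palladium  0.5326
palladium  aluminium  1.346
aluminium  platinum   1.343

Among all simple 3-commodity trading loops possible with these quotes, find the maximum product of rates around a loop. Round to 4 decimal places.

platinum→palladium→aluminium→platinum: 0.5326 × 1.346 × 1.343 = 0.96277
palladium→zinc→rhodium→palladium: 0.8266 × 3.266 × 0.3125 = 0.84365
Maximum is platinum→palladium→aluminium→platinum at 0.9628; no arbitrage — every cycle loses value.

0.9628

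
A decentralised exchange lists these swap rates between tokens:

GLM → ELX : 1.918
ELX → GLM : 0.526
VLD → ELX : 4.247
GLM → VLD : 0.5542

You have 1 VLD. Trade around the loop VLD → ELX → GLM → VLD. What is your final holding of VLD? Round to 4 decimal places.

1 VLD × 4.247 = 4.247 ELX
4.247 ELX × 0.526 = 2.233922 GLM
2.233922 GLM × 0.5542 = 1.2380395724 VLD

1.2380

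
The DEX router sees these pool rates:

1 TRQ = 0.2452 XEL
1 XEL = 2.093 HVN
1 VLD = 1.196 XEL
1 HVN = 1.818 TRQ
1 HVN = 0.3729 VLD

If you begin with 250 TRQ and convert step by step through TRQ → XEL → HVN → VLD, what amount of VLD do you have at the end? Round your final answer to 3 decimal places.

47.843

250 TRQ × 0.2452 = 61.3 XEL
61.3 XEL × 2.093 = 128.3009 HVN
128.3009 HVN × 0.3729 = 47.84340561 VLD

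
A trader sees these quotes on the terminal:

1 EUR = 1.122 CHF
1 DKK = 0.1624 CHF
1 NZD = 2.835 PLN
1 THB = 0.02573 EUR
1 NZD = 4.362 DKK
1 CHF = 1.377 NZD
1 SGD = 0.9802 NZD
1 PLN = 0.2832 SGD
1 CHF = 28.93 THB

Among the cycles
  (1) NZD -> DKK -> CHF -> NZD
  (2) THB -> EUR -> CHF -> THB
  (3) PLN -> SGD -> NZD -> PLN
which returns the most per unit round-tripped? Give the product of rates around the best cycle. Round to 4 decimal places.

0.9755

(1) 4.362 × 0.1624 × 1.377 = 0.97545
(2) 0.02573 × 1.122 × 28.93 = 0.83518
(3) 0.2832 × 0.9802 × 2.835 = 0.78698
Highest is cycle (1) at 0.9755 (≤1, no arbitrage).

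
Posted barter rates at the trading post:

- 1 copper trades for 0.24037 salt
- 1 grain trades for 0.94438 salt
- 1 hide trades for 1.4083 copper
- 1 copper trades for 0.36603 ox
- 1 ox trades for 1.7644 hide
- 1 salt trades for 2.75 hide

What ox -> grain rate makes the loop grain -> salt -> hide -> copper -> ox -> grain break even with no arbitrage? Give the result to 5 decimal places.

Known legs of the cycle: 0.94438 × 2.75 × 1.4083 × 0.36603 = 1.338724883855205
For no arbitrage the full-cycle product must be 1, so the missing rate is 1 / 1.338724883855205 ≈ 0.7469795.

0.74698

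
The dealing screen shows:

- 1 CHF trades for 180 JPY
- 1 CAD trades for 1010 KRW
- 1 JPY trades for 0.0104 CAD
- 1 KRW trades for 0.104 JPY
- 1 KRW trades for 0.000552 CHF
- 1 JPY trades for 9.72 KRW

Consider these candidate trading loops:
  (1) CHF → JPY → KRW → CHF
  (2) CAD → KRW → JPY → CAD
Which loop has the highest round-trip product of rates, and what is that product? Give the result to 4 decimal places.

(1) 180 × 9.72 × 0.000552 = 0.96578
(2) 1010 × 0.104 × 0.0104 = 1.09242
Highest is cycle (2) at 1.0924 (>1, arbitrage).

1.0924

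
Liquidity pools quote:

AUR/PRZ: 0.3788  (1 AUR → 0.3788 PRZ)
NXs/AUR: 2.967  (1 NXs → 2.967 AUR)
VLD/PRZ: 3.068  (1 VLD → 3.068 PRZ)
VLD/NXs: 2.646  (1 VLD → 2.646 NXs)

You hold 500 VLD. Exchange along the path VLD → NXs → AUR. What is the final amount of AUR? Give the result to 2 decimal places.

500 VLD × 2.646 = 1323 NXs
1323 NXs × 2.967 = 3925.341 AUR

3925.34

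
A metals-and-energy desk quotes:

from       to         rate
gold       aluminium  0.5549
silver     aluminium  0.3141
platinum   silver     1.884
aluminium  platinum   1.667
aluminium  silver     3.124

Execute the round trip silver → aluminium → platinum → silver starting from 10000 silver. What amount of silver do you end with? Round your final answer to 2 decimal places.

10000 silver × 0.3141 = 3141 aluminium
3141 aluminium × 1.667 = 5236.047 platinum
5236.047 platinum × 1.884 = 9864.712548 silver

9864.71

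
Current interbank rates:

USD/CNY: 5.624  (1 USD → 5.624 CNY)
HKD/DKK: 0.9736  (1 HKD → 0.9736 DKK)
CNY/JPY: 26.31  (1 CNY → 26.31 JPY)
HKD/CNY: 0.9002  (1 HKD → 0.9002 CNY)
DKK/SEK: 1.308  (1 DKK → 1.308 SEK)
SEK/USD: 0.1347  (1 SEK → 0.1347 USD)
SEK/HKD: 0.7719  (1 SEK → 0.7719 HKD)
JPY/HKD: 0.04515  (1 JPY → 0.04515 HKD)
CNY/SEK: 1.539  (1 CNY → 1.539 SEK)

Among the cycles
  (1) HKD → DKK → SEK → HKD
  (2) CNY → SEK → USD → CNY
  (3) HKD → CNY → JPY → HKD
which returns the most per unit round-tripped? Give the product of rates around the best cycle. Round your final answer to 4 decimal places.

(1) 0.9736 × 1.308 × 0.7719 = 0.98299
(2) 1.539 × 0.1347 × 5.624 = 1.16587
(3) 0.9002 × 26.31 × 0.04515 = 1.06934
Highest is cycle (2) at 1.1659 (>1, arbitrage).

1.1659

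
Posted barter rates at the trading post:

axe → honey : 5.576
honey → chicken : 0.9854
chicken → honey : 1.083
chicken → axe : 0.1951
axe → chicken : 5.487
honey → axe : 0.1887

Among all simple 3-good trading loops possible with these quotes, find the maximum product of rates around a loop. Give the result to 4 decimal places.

1.1213

honey→axe→chicken→honey: 0.1887 × 5.487 × 1.083 = 1.12133
honey→chicken→axe→honey: 0.9854 × 0.1951 × 5.576 = 1.07199
Maximum is honey→axe→chicken→honey at 1.1213; arbitrage exists.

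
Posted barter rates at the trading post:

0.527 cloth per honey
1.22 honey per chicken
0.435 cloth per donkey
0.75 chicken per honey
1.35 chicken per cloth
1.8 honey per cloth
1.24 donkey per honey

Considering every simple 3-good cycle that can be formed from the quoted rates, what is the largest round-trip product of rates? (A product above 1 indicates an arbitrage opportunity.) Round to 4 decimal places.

cloth→honey→donkey→cloth: 1.8 × 1.24 × 0.435 = 0.97092
cloth→chicken→honey→cloth: 1.35 × 1.22 × 0.527 = 0.86797
Maximum is cloth→honey→donkey→cloth at 0.9709; no arbitrage — every cycle loses value.

0.9709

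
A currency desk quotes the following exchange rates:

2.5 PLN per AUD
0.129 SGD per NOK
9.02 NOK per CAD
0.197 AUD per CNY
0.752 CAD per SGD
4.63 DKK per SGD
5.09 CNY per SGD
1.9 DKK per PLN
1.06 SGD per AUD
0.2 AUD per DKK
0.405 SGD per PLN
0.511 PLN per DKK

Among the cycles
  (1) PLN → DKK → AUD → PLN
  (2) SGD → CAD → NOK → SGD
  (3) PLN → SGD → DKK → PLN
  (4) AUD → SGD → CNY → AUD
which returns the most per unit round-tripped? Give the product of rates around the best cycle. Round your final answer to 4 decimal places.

1.0629

(1) 1.9 × 0.2 × 2.5 = 0.95000
(2) 0.752 × 9.02 × 0.129 = 0.87501
(3) 0.405 × 4.63 × 0.511 = 0.95820
(4) 1.06 × 5.09 × 0.197 = 1.06289
Highest is cycle (4) at 1.0629 (>1, arbitrage).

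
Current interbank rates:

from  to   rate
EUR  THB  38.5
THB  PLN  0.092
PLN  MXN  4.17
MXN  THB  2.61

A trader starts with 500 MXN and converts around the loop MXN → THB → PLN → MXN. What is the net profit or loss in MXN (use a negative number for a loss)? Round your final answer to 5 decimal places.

0.65020

500 MXN × 2.61 = 1305 THB
1305 THB × 0.092 = 120.06 PLN
120.06 PLN × 4.17 = 500.6502 MXN
Net change: 500.6502 − 500 = 0.6502 MXN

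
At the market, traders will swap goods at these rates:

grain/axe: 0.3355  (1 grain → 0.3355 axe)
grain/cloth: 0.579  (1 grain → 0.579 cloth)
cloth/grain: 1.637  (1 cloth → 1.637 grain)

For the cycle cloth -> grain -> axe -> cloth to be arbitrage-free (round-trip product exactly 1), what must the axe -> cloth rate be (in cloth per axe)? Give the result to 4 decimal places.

1.8208

Known legs of the cycle: 1.637 × 0.3355 = 0.5492135
For no arbitrage the full-cycle product must be 1, so the missing rate is 1 / 0.5492135 ≈ 1.820786.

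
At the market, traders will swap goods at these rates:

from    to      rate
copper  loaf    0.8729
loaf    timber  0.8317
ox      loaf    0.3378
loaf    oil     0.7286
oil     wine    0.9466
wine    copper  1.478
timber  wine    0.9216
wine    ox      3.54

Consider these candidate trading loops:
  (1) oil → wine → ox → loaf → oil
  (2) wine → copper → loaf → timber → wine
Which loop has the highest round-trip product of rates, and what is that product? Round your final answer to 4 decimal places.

0.9889

(1) 0.9466 × 3.54 × 0.3378 × 0.7286 = 0.82474
(2) 1.478 × 0.8729 × 0.8317 × 0.9216 = 0.98889
Highest is cycle (2) at 0.9889 (≤1, no arbitrage).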